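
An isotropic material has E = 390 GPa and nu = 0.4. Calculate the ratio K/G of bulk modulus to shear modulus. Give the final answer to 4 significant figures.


G = E / (2*(1+nu))
G = 390 / (2*(1+0.4)) = 139.286 GPa
K = E / (3*(1-2*nu))
K = 390 / (3*(1-2*0.4)) = 650 GPa
K/G = 650 / 139.286 = 4.667


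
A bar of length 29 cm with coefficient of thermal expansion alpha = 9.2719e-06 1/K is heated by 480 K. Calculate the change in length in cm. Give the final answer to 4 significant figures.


dL = L0 * alpha * dT
dL = 29 * 9.2719e-06 * 480
dL = 0.1291 cm


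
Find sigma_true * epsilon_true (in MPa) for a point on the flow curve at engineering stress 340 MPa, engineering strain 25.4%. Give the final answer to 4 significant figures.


sigma_true = sigma_eng * (1 + epsilon_eng)
sigma_true = 340 * (1 + 0.254) = 426.36 MPa
epsilon_true = ln(1 + epsilon_eng)
epsilon_true = ln(1 + 0.254) = 0.226338
sigma_true * epsilon_true = 426.36 * 0.226338 = 96.5 MPa


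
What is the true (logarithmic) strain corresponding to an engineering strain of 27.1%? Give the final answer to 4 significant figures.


epsilon_true = ln(1 + epsilon_eng)
epsilon_true = ln(1 + 0.271)
epsilon_true = 0.2398


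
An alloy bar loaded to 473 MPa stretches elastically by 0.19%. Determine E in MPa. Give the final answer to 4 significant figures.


E = sigma / epsilon
epsilon = 0.19% = 1.9e-03
E = 473 / 1.9e-03
E = 248900 MPa


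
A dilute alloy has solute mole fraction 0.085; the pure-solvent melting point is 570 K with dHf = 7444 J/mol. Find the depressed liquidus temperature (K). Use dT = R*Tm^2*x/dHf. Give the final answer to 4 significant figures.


dT = R*Tm^2*x / dHf
dT = 8.314 * 570^2 * 0.085 / 7444
dT = 30.8441 K
T_new = 570 - 30.8441 = 539.2 K


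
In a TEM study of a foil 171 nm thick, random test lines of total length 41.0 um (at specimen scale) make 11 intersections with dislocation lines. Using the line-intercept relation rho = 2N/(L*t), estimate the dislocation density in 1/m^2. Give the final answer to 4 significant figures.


rho = 2N / (L * t)
L = 41.0 um = 4.1e-05 m, t = 171 nm = 1.71e-07 m
rho = 2 * 11 / (4.1e-05 * 1.71e-07)
rho = 3.138e+12 1/m^2


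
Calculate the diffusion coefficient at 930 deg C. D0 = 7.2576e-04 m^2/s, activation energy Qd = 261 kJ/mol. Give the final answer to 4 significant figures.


D = D0 * exp(-Qd / (R*T))
T = 1203.15 K
D = 7.2576e-04 * exp(-261e3 / (8.314 * 1203.15))
D = 3.381e-15 m^2/s


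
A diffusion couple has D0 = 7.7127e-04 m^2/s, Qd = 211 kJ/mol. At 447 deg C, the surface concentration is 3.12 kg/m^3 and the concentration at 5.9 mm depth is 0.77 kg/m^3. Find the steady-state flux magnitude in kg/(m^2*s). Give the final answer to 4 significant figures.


Step 1: D = D0 * exp(-Qd/(R*T))
T = 447 + 273.15 = 720.15 K
D = 7.7127e-04 * exp(-211e3 / (8.314 * 720.15)) = 3.82112e-19 m^2/s
Step 2: J = D * (C1 - C2) / dx
J = 3.82112e-19 * (3.12 - 0.77) / 5.9e-03
J = 1.522e-16 kg/(m^2*s)


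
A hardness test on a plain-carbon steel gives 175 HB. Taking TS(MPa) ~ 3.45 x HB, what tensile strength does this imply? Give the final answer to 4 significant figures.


TS (MPa) = 3.45 * HB
TS = 3.45 * 175
TS = 603.8 MPa


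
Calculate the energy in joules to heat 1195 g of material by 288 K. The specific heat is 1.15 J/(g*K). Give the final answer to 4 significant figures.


Q = m * cp * dT
Q = 1195 * 1.15 * 288
Q = 395800 J


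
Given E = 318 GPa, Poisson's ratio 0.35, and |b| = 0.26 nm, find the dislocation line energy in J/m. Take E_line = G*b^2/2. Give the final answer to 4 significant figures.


Step 1: G = E / (2*(1+nu))
G = 318 / (2*(1+0.35)) = 117.778 GPa = 1.17778e+11 Pa
Step 2: E_line = G*b^2/2
b = 0.26 nm = 2.6e-10 m
E_line = 0.5 * 1.17778e+11 * (2.6e-10)^2 = 3.981e-09 J/m


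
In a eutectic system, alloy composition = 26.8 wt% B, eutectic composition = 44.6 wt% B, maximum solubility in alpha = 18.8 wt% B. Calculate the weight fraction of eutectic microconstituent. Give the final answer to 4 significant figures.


f_primary = (C_e - C0) / (C_e - C_alpha_max)
f_primary = (44.6 - 26.8) / (44.6 - 18.8)
f_primary = 0.689922
f_eutectic = 1 - 0.689922 = 0.3101


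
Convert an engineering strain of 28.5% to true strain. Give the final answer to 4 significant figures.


epsilon_true = ln(1 + epsilon_eng)
epsilon_true = ln(1 + 0.285)
epsilon_true = 0.2508


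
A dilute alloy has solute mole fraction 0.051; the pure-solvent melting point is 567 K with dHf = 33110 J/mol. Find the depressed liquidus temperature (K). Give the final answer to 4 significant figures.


dT = R*Tm^2*x / dHf
dT = 8.314 * 567^2 * 0.051 / 33110
dT = 4.11706 K
T_new = 567 - 4.11706 = 562.9 K


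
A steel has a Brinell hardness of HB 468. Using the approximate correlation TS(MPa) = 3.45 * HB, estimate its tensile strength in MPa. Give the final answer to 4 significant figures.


TS (MPa) = 3.45 * HB
TS = 3.45 * 468
TS = 1615 MPa


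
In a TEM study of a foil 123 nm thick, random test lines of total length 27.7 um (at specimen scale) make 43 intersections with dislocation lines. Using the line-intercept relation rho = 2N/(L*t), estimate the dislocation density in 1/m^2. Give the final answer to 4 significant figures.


rho = 2N / (L * t)
L = 27.7 um = 2.77e-05 m, t = 123 nm = 1.23e-07 m
rho = 2 * 43 / (2.77e-05 * 1.23e-07)
rho = 2.524e+13 1/m^2


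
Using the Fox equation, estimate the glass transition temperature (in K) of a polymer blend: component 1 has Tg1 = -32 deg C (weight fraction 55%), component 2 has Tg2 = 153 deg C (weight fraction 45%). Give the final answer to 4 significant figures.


1/Tg = w1/Tg1 + w2/Tg2 (in Kelvin)
Tg1 = 241.15 K, Tg2 = 426.15 K
1/Tg = 0.55/241.15 + 0.45/426.15
Tg = 299.7 K


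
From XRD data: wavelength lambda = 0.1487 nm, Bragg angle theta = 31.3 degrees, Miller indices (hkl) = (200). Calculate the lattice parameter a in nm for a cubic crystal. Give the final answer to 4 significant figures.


d = lambda / (2*sin(theta))
d = 0.1487 / (2*sin(31.3 deg))
d = 0.143113 nm
a = d * sqrt(h^2+k^2+l^2) = 0.143113 * sqrt(4)
a = 0.2862 nm


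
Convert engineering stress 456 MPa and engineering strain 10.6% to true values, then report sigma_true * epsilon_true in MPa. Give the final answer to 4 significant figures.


sigma_true = sigma_eng * (1 + epsilon_eng)
sigma_true = 456 * (1 + 0.106) = 504.336 MPa
epsilon_true = ln(1 + epsilon_eng)
epsilon_true = ln(1 + 0.106) = 0.10075
sigma_true * epsilon_true = 504.336 * 0.10075 = 50.81 MPa


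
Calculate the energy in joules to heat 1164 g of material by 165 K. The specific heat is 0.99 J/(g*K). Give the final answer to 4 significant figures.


Q = m * cp * dT
Q = 1164 * 0.99 * 165
Q = 190100 J


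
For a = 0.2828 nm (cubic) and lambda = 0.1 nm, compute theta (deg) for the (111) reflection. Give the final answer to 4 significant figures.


d = a / sqrt(h^2+k^2+l^2)
d = 0.2828 / sqrt(3) = 0.163275 nm
lambda = 2*d*sin(theta)  =>  sin(theta) = lambda / (2*d)
sin(theta) = 0.1 / (2 * 0.163275) = 0.306232
theta = 17.83 deg


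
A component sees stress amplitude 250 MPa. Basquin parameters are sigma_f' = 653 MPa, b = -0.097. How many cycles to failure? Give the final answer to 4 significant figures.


sigma_a = sigma_f' * (2*Nf)^b
2*Nf = (sigma_a / sigma_f')^(1/b)
2*Nf = (250 / 653)^(1/-0.097)
2*Nf = 19892.6
Nf = 9946 cycles


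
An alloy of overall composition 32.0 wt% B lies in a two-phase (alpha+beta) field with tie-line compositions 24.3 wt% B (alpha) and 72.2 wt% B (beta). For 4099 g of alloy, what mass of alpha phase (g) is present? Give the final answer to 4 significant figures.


f_alpha = (C_beta - C0) / (C_beta - C_alpha)
f_alpha = (72.2 - 32.0) / (72.2 - 24.3) = 0.839248
m_alpha = f_alpha * m_total = 0.839248 * 4099 = 3440 g


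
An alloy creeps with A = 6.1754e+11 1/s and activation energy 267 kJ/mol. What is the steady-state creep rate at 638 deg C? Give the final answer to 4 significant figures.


rate = A * exp(-Q / (R*T))
T = 638 + 273.15 = 911.15 K
rate = 6.1754e+11 * exp(-267e3 / (8.314 * 911.15))
rate = 3.044e-04 1/s


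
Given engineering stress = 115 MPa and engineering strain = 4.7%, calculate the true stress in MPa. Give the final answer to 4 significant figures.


sigma_true = sigma_eng * (1 + epsilon_eng)
sigma_true = 115 * (1 + 0.047)
sigma_true = 120.4 MPa


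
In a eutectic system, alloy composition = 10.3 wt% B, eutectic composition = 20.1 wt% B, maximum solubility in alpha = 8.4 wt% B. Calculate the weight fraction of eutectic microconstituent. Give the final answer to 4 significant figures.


f_primary = (C_e - C0) / (C_e - C_alpha_max)
f_primary = (20.1 - 10.3) / (20.1 - 8.4)
f_primary = 0.837607
f_eutectic = 1 - 0.837607 = 0.1624


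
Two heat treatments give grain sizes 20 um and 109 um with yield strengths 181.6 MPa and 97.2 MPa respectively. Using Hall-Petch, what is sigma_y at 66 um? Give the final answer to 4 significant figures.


sigma_y = sigma0 + k / sqrt(d)
1/sqrt(d1) = 1/sqrt(2e-05) = 223.607;  1/sqrt(d2) = 95.7826
k = (sigma1 - sigma2) / (1/sqrt(d1) - 1/sqrt(d2)) = (181.6 - 97.2) / (223.607 - 95.7826) = 0.660282 MPa*m^0.5
sigma0 = sigma1 - k/sqrt(d1) = 181.6 - 0.660282*223.607 = 33.9565 MPa
sigma_y(d3) = 33.9565 + 0.660282 / sqrt(6.6e-05) = 115.2 MPa


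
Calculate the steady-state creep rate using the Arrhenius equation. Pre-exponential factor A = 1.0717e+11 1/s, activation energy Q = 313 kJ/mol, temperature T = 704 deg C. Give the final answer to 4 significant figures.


rate = A * exp(-Q / (R*T))
T = 704 + 273.15 = 977.15 K
rate = 1.0717e+11 * exp(-313e3 / (8.314 * 977.15))
rate = 1.985e-06 1/s


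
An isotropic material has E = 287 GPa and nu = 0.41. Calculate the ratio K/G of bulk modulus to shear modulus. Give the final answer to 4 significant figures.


G = E / (2*(1+nu))
G = 287 / (2*(1+0.41)) = 101.773 GPa
K = E / (3*(1-2*nu))
K = 287 / (3*(1-2*0.41)) = 531.481 GPa
K/G = 531.481 / 101.773 = 5.222


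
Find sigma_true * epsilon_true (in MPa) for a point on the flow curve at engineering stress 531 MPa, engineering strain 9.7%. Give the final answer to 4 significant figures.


sigma_true = sigma_eng * (1 + epsilon_eng)
sigma_true = 531 * (1 + 0.097) = 582.507 MPa
epsilon_true = ln(1 + epsilon_eng)
epsilon_true = ln(1 + 0.097) = 0.0925792
sigma_true * epsilon_true = 582.507 * 0.0925792 = 53.93 MPa


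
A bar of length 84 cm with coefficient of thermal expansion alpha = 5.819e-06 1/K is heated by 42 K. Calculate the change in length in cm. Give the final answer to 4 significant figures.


dL = L0 * alpha * dT
dL = 84 * 5.819e-06 * 42
dL = 0.02053 cm


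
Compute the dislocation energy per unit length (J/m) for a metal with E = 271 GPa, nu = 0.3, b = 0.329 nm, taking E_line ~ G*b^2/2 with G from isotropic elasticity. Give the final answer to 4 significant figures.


Step 1: G = E / (2*(1+nu))
G = 271 / (2*(1+0.3)) = 104.231 GPa = 1.04231e+11 Pa
Step 2: E_line = G*b^2/2
b = 0.329 nm = 3.29e-10 m
E_line = 0.5 * 1.04231e+11 * (3.29e-10)^2 = 5.641e-09 J/m


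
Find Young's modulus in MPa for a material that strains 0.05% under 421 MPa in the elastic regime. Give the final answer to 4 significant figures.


E = sigma / epsilon
epsilon = 0.05% = 5e-04
E = 421 / 5e-04
E = 842000 MPa


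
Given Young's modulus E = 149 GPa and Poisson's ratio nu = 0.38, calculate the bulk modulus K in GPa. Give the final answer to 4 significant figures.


K = E / (3*(1-2*nu))
K = 149 / (3*(1-2*0.38))
K = 206.9 GPa


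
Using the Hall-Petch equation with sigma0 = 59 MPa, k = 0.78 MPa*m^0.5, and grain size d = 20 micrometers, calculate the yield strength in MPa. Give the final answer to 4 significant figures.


sigma_y = sigma0 + k / sqrt(d)
d = 20 um = 2e-05 m
sigma_y = 59 + 0.78 / sqrt(2e-05)
sigma_y = 233.4 MPa


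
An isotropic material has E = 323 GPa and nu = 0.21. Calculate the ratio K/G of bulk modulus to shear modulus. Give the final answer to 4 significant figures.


G = E / (2*(1+nu))
G = 323 / (2*(1+0.21)) = 133.471 GPa
K = E / (3*(1-2*nu))
K = 323 / (3*(1-2*0.21)) = 185.632 GPa
K/G = 185.632 / 133.471 = 1.391


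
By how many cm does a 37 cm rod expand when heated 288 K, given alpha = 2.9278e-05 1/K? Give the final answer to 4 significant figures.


dL = L0 * alpha * dT
dL = 37 * 2.9278e-05 * 288
dL = 0.312 cm


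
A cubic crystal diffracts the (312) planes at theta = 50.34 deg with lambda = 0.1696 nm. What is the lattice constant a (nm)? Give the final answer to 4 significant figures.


d = lambda / (2*sin(theta))
d = 0.1696 / (2*sin(50.34 deg))
d = 0.110152 nm
a = d * sqrt(h^2+k^2+l^2) = 0.110152 * sqrt(14)
a = 0.4122 nm


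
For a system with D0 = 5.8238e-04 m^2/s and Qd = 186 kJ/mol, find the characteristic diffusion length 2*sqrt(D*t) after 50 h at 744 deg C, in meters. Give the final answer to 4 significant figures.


Step 1: D = D0 * exp(-Qd/(R*T))
T = 1017.15 K
D = 5.8238e-04 * exp(-186e3 / (8.314 * 1017.15)) = 1.63317e-13 m^2/s
Step 2: L = 2*sqrt(D*t)
t = 50 h = 180000 s
L = 2*sqrt(1.63317e-13 * 180000) = 3.429e-04 m


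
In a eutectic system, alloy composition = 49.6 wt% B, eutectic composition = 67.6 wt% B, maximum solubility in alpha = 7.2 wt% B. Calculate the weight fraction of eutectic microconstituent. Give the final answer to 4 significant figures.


f_primary = (C_e - C0) / (C_e - C_alpha_max)
f_primary = (67.6 - 49.6) / (67.6 - 7.2)
f_primary = 0.298013
f_eutectic = 1 - 0.298013 = 0.702


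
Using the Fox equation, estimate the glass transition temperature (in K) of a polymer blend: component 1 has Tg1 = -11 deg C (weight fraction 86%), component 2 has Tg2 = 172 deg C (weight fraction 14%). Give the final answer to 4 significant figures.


1/Tg = w1/Tg1 + w2/Tg2 (in Kelvin)
Tg1 = 262.15 K, Tg2 = 445.15 K
1/Tg = 0.86/262.15 + 0.14/445.15
Tg = 278.2 K


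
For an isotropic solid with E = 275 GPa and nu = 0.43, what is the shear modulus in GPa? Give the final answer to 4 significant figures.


G = E / (2*(1+nu))
G = 275 / (2*(1+0.43))
G = 96.15 GPa


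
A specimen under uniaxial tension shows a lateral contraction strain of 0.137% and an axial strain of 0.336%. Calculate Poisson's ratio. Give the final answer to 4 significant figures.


nu = -epsilon_lat / epsilon_axial
Lateral strain is contraction (negative), so using magnitudes:
nu = 0.137 / 0.336
nu = 0.4077


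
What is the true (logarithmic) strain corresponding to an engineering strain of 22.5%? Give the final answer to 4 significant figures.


epsilon_true = ln(1 + epsilon_eng)
epsilon_true = ln(1 + 0.225)
epsilon_true = 0.2029


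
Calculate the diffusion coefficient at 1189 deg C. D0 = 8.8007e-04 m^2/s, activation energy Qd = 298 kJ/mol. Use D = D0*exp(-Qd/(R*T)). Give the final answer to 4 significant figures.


D = D0 * exp(-Qd / (R*T))
T = 1462.15 K
D = 8.8007e-04 * exp(-298e3 / (8.314 * 1462.15))
D = 1.987e-14 m^2/s


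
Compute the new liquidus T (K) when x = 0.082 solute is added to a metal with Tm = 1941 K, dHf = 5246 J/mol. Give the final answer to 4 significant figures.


dT = R*Tm^2*x / dHf
dT = 8.314 * 1941^2 * 0.082 / 5246
dT = 489.606 K
T_new = 1941 - 489.606 = 1451 K


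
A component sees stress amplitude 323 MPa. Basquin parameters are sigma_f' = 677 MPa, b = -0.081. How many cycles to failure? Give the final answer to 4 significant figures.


sigma_a = sigma_f' * (2*Nf)^b
2*Nf = (sigma_a / sigma_f')^(1/b)
2*Nf = (323 / 677)^(1/-0.081)
2*Nf = 9283.89
Nf = 4642 cycles


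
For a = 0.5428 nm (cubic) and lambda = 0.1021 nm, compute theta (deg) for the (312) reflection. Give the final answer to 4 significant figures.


d = a / sqrt(h^2+k^2+l^2)
d = 0.5428 / sqrt(14) = 0.145069 nm
lambda = 2*d*sin(theta)  =>  sin(theta) = lambda / (2*d)
sin(theta) = 0.1021 / (2 * 0.145069) = 0.351901
theta = 20.6 deg


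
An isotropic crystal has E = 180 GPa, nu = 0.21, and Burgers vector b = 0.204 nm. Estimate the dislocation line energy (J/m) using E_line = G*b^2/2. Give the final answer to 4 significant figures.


Step 1: G = E / (2*(1+nu))
G = 180 / (2*(1+0.21)) = 74.3802 GPa = 7.43802e+10 Pa
Step 2: E_line = G*b^2/2
b = 0.204 nm = 2.04e-10 m
E_line = 0.5 * 7.43802e+10 * (2.04e-10)^2 = 1.548e-09 J/m


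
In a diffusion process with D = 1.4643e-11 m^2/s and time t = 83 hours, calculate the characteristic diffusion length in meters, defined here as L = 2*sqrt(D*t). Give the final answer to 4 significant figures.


t = 83 hr = 298800 s
Diffusion length = 2*sqrt(D*t)
= 2*sqrt(1.4643e-11 * 298800)
= 4.183e-03 m


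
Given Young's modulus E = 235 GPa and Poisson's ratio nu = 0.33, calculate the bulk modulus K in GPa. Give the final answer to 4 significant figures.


K = E / (3*(1-2*nu))
K = 235 / (3*(1-2*0.33))
K = 230.4 GPa


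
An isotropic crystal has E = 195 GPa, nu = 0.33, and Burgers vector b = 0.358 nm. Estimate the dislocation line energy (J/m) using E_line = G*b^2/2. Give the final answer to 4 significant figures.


Step 1: G = E / (2*(1+nu))
G = 195 / (2*(1+0.33)) = 73.3083 GPa = 7.33083e+10 Pa
Step 2: E_line = G*b^2/2
b = 0.358 nm = 3.58e-10 m
E_line = 0.5 * 7.33083e+10 * (3.58e-10)^2 = 4.698e-09 J/m


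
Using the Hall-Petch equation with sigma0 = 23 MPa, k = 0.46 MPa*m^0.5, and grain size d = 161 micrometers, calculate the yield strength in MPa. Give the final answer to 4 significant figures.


sigma_y = sigma0 + k / sqrt(d)
d = 161 um = 1.61e-04 m
sigma_y = 23 + 0.46 / sqrt(1.61e-04)
sigma_y = 59.25 MPa


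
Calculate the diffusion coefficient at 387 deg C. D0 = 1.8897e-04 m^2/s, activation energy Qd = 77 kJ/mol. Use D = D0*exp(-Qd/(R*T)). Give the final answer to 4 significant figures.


D = D0 * exp(-Qd / (R*T))
T = 660.15 K
D = 1.8897e-04 * exp(-77e3 / (8.314 * 660.15))
D = 1.526e-10 m^2/s


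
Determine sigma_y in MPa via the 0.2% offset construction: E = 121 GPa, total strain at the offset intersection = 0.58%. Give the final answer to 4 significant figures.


Offset strain = 0.002
Elastic strain at yield = total_strain - offset = 5.8e-03 - 0.002 = 3.8e-03
sigma_y = E * elastic_strain = 121000 * 3.8e-03
sigma_y = 459.8 MPa


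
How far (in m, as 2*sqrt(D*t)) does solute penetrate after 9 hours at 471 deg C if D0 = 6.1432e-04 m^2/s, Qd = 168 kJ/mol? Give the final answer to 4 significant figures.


Step 1: D = D0 * exp(-Qd/(R*T))
T = 744.15 K
D = 6.1432e-04 * exp(-168e3 / (8.314 * 744.15)) = 9.89527e-16 m^2/s
Step 2: L = 2*sqrt(D*t)
t = 9 h = 32400 s
L = 2*sqrt(9.89527e-16 * 32400) = 1.132e-05 m


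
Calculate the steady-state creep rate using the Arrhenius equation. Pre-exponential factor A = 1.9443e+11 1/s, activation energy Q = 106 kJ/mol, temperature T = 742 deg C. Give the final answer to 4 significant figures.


rate = A * exp(-Q / (R*T))
T = 742 + 273.15 = 1015.15 K
rate = 1.9443e+11 * exp(-106e3 / (8.314 * 1015.15))
rate = 682900 1/s


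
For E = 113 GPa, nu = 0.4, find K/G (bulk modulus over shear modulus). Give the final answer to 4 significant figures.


G = E / (2*(1+nu))
G = 113 / (2*(1+0.4)) = 40.3571 GPa
K = E / (3*(1-2*nu))
K = 113 / (3*(1-2*0.4)) = 188.333 GPa
K/G = 188.333 / 40.3571 = 4.667


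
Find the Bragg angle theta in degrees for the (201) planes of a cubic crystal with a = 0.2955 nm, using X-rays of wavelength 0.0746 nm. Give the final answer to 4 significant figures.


d = a / sqrt(h^2+k^2+l^2)
d = 0.2955 / sqrt(5) = 0.132152 nm
lambda = 2*d*sin(theta)  =>  sin(theta) = lambda / (2*d)
sin(theta) = 0.0746 / (2 * 0.132152) = 0.282252
theta = 16.39 deg


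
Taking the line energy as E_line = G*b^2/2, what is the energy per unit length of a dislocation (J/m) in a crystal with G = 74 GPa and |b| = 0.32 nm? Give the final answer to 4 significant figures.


E = G*b^2/2
b = 0.32 nm = 3.2e-10 m
G = 74 GPa = 7.4e+10 Pa
E = 0.5 * 7.4e+10 * (3.2e-10)^2
E = 3.789e-09 J/m


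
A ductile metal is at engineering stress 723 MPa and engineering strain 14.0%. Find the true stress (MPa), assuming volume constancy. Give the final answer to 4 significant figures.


sigma_true = sigma_eng * (1 + epsilon_eng)
sigma_true = 723 * (1 + 0.14)
sigma_true = 824.2 MPa


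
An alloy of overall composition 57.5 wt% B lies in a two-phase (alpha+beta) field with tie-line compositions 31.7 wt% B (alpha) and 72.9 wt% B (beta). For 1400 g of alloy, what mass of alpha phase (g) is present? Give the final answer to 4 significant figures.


f_alpha = (C_beta - C0) / (C_beta - C_alpha)
f_alpha = (72.9 - 57.5) / (72.9 - 31.7) = 0.373786
m_alpha = f_alpha * m_total = 0.373786 * 1400 = 523.3 g


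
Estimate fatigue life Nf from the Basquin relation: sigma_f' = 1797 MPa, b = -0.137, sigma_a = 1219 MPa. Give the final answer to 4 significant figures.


sigma_a = sigma_f' * (2*Nf)^b
2*Nf = (sigma_a / sigma_f')^(1/b)
2*Nf = (1219 / 1797)^(1/-0.137)
2*Nf = 16.9922
Nf = 8.496 cycles


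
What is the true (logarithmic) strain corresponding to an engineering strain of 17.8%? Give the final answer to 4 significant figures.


epsilon_true = ln(1 + epsilon_eng)
epsilon_true = ln(1 + 0.178)
epsilon_true = 0.1638


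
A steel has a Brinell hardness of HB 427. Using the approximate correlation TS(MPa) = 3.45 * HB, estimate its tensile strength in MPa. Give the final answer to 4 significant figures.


TS (MPa) = 3.45 * HB
TS = 3.45 * 427
TS = 1473 MPa


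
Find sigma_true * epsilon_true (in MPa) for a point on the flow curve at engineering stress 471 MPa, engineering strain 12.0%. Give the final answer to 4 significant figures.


sigma_true = sigma_eng * (1 + epsilon_eng)
sigma_true = 471 * (1 + 0.12) = 527.52 MPa
epsilon_true = ln(1 + epsilon_eng)
epsilon_true = ln(1 + 0.12) = 0.113329
sigma_true * epsilon_true = 527.52 * 0.113329 = 59.78 MPa


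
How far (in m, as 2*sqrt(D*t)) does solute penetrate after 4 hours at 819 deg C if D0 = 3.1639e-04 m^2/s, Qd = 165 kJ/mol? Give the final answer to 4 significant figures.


Step 1: D = D0 * exp(-Qd/(R*T))
T = 1092.15 K
D = 3.1639e-04 * exp(-165e3 / (8.314 * 1092.15)) = 4.05906e-12 m^2/s
Step 2: L = 2*sqrt(D*t)
t = 4 h = 14400 s
L = 2*sqrt(4.05906e-12 * 14400) = 4.835e-04 m


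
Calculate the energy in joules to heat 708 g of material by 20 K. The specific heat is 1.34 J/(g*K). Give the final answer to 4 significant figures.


Q = m * cp * dT
Q = 708 * 1.34 * 20
Q = 18970 J


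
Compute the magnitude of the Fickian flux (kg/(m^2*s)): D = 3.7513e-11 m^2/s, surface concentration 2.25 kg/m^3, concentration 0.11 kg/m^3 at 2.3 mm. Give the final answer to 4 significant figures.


J = -D * (dC/dx) = D * (C1 - C2) / dx
J = 3.7513e-11 * (2.25 - 0.11) / 2.3e-03
J = 3.49e-08 kg/(m^2*s)


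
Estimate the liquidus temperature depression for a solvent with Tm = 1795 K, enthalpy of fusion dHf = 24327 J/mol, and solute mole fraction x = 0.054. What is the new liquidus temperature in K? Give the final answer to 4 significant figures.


dT = R*Tm^2*x / dHf
dT = 8.314 * 1795^2 * 0.054 / 24327
dT = 59.4626 K
T_new = 1795 - 59.4626 = 1736 K


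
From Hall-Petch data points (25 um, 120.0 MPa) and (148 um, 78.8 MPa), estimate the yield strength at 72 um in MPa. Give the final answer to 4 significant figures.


sigma_y = sigma0 + k / sqrt(d)
1/sqrt(d1) = 1/sqrt(2.5e-05) = 200;  1/sqrt(d2) = 82.1995
k = (sigma1 - sigma2) / (1/sqrt(d1) - 1/sqrt(d2)) = (120.0 - 78.8) / (200 - 82.1995) = 0.349744 MPa*m^0.5
sigma0 = sigma1 - k/sqrt(d1) = 120.0 - 0.349744*200 = 50.0512 MPa
sigma_y(d3) = 50.0512 + 0.349744 / sqrt(7.2e-05) = 91.27 MPa


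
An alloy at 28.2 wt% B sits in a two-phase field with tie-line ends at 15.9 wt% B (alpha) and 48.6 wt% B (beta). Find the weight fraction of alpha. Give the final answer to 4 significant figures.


f_alpha = (C_beta - C0) / (C_beta - C_alpha)
f_alpha = (48.6 - 28.2) / (48.6 - 15.9)
f_alpha = 0.6239


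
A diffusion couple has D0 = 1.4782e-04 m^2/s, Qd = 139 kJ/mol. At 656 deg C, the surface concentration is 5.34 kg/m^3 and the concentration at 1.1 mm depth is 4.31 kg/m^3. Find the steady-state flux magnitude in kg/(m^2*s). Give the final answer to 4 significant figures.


Step 1: D = D0 * exp(-Qd/(R*T))
T = 656 + 273.15 = 929.15 K
D = 1.4782e-04 * exp(-139e3 / (8.314 * 929.15)) = 2.26567e-12 m^2/s
Step 2: J = D * (C1 - C2) / dx
J = 2.26567e-12 * (5.34 - 4.31) / 1.1e-03
J = 2.121e-09 kg/(m^2*s)


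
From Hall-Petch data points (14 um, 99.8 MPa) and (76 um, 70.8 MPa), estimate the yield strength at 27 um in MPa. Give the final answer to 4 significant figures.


sigma_y = sigma0 + k / sqrt(d)
1/sqrt(d1) = 1/sqrt(1.4e-05) = 267.261;  1/sqrt(d2) = 114.708
k = (sigma1 - sigma2) / (1/sqrt(d1) - 1/sqrt(d2)) = (99.8 - 70.8) / (267.261 - 114.708) = 0.190097 MPa*m^0.5
sigma0 = sigma1 - k/sqrt(d1) = 99.8 - 0.190097*267.261 = 48.9943 MPa
sigma_y(d3) = 48.9943 + 0.190097 / sqrt(2.7e-05) = 85.58 MPa


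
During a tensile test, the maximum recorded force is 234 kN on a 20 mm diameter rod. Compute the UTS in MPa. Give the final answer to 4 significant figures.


A0 = pi*(d/2)^2 = pi*(20/2)^2 = 314.159 mm^2
UTS = F_max / A0 = 234*1000 / 314.159
UTS = 744.8 MPa


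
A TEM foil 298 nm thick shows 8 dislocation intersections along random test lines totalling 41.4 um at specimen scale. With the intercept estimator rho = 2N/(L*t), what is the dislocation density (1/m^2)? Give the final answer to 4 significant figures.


rho = 2N / (L * t)
L = 41.4 um = 4.14e-05 m, t = 298 nm = 2.98e-07 m
rho = 2 * 8 / (4.14e-05 * 2.98e-07)
rho = 1.297e+12 1/m^2


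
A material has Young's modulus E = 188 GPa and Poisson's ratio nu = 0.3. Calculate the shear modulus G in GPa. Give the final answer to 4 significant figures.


G = E / (2*(1+nu))
G = 188 / (2*(1+0.3))
G = 72.31 GPa


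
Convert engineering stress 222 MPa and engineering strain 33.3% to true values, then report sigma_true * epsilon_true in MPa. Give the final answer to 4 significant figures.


sigma_true = sigma_eng * (1 + epsilon_eng)
sigma_true = 222 * (1 + 0.333) = 295.926 MPa
epsilon_true = ln(1 + epsilon_eng)
epsilon_true = ln(1 + 0.333) = 0.287432
sigma_true * epsilon_true = 295.926 * 0.287432 = 85.06 MPa


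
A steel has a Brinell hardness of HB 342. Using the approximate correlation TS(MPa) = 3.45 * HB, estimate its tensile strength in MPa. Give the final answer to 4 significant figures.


TS (MPa) = 3.45 * HB
TS = 3.45 * 342
TS = 1180 MPa


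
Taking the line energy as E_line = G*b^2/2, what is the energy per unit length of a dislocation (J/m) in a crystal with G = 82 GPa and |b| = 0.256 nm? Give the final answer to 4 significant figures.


E = G*b^2/2
b = 0.256 nm = 2.56e-10 m
G = 82 GPa = 8.2e+10 Pa
E = 0.5 * 8.2e+10 * (2.56e-10)^2
E = 2.687e-09 J/m


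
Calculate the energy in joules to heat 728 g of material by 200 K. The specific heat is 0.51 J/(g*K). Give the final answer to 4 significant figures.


Q = m * cp * dT
Q = 728 * 0.51 * 200
Q = 74260 J


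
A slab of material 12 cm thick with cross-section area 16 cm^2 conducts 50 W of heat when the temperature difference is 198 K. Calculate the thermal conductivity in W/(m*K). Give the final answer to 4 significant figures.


k = Q*L / (A*dT)
L = 0.12 m, A = 1.6e-03 m^2
k = 50 * 0.12 / (1.6e-03 * 198)
k = 18.94 W/(m*K)


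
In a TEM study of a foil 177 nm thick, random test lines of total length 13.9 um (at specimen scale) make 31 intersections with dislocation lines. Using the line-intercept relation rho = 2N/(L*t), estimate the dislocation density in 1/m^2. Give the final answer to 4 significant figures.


rho = 2N / (L * t)
L = 13.9 um = 1.39e-05 m, t = 177 nm = 1.77e-07 m
rho = 2 * 31 / (1.39e-05 * 1.77e-07)
rho = 2.52e+13 1/m^2


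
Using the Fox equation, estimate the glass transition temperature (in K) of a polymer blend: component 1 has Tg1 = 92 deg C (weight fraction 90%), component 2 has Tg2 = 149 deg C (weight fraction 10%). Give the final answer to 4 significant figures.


1/Tg = w1/Tg1 + w2/Tg2 (in Kelvin)
Tg1 = 365.15 K, Tg2 = 422.15 K
1/Tg = 0.9/365.15 + 0.1/422.15
Tg = 370.1 K


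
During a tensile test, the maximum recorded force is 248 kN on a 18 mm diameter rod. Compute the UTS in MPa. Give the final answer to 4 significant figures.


A0 = pi*(d/2)^2 = pi*(18/2)^2 = 254.469 mm^2
UTS = F_max / A0 = 248*1000 / 254.469
UTS = 974.6 MPa


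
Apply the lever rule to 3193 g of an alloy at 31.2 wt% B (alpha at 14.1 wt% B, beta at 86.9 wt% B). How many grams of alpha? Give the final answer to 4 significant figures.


f_alpha = (C_beta - C0) / (C_beta - C_alpha)
f_alpha = (86.9 - 31.2) / (86.9 - 14.1) = 0.76511
m_alpha = f_alpha * m_total = 0.76511 * 3193 = 2443 g


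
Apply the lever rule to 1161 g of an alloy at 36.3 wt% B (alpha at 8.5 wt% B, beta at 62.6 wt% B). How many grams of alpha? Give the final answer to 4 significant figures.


f_alpha = (C_beta - C0) / (C_beta - C_alpha)
f_alpha = (62.6 - 36.3) / (62.6 - 8.5) = 0.486137
m_alpha = f_alpha * m_total = 0.486137 * 1161 = 564.4 g


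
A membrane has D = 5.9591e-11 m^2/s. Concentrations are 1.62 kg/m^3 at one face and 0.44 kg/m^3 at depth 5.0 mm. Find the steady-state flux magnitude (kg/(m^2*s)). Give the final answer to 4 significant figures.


J = -D * (dC/dx) = D * (C1 - C2) / dx
J = 5.9591e-11 * (1.62 - 0.44) / 5e-03
J = 1.406e-08 kg/(m^2*s)


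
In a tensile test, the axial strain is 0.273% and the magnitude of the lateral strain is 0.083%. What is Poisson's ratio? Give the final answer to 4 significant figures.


nu = -epsilon_lat / epsilon_axial
Lateral strain is contraction (negative), so using magnitudes:
nu = 0.083 / 0.273
nu = 0.304


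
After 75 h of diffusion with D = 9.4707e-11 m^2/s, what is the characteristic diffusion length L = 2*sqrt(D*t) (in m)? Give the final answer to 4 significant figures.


t = 75 hr = 270000 s
Diffusion length = 2*sqrt(D*t)
= 2*sqrt(9.4707e-11 * 270000)
= 0.01011 m


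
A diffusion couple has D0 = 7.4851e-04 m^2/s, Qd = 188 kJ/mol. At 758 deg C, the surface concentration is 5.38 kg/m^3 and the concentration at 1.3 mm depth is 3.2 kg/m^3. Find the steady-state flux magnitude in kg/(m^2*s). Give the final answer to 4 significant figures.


Step 1: D = D0 * exp(-Qd/(R*T))
T = 758 + 273.15 = 1031.15 K
D = 7.4851e-04 * exp(-188e3 / (8.314 * 1031.15)) = 2.24077e-13 m^2/s
Step 2: J = D * (C1 - C2) / dx
J = 2.24077e-13 * (5.38 - 3.2) / 1.3e-03
J = 3.758e-10 kg/(m^2*s)


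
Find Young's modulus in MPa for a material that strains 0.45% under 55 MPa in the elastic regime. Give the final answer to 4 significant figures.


E = sigma / epsilon
epsilon = 0.45% = 4.5e-03
E = 55 / 4.5e-03
E = 12220 MPa


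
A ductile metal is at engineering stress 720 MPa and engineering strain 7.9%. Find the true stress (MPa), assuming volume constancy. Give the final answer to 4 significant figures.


sigma_true = sigma_eng * (1 + epsilon_eng)
sigma_true = 720 * (1 + 0.079)
sigma_true = 776.9 MPa


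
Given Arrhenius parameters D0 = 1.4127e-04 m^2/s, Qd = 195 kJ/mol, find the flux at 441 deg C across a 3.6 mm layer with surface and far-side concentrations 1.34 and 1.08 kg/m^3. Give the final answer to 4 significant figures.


Step 1: D = D0 * exp(-Qd/(R*T))
T = 441 + 273.15 = 714.15 K
D = 1.4127e-04 * exp(-195e3 / (8.314 * 714.15)) = 7.70492e-19 m^2/s
Step 2: J = D * (C1 - C2) / dx
J = 7.70492e-19 * (1.34 - 1.08) / 3.6e-03
J = 5.565e-17 kg/(m^2*s)


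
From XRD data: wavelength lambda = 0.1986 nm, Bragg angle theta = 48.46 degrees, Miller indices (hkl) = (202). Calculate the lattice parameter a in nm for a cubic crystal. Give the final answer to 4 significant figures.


d = lambda / (2*sin(theta))
d = 0.1986 / (2*sin(48.46 deg))
d = 0.132667 nm
a = d * sqrt(h^2+k^2+l^2) = 0.132667 * sqrt(8)
a = 0.3752 nm


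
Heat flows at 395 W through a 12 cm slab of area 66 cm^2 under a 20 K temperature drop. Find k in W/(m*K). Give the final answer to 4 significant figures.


k = Q*L / (A*dT)
L = 0.12 m, A = 6.6e-03 m^2
k = 395 * 0.12 / (6.6e-03 * 20)
k = 359.1 W/(m*K)


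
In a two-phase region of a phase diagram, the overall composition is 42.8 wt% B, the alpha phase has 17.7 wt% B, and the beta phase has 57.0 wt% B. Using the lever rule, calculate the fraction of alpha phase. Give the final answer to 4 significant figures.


f_alpha = (C_beta - C0) / (C_beta - C_alpha)
f_alpha = (57.0 - 42.8) / (57.0 - 17.7)
f_alpha = 0.3613


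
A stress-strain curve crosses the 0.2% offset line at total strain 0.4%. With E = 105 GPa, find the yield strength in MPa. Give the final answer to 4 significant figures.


Offset strain = 0.002
Elastic strain at yield = total_strain - offset = 4e-03 - 0.002 = 2e-03
sigma_y = E * elastic_strain = 105000 * 2e-03
sigma_y = 210 MPa


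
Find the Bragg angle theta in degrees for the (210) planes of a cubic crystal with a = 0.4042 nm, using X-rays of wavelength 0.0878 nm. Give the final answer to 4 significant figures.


d = a / sqrt(h^2+k^2+l^2)
d = 0.4042 / sqrt(5) = 0.180764 nm
lambda = 2*d*sin(theta)  =>  sin(theta) = lambda / (2*d)
sin(theta) = 0.0878 / (2 * 0.180764) = 0.242858
theta = 14.06 deg


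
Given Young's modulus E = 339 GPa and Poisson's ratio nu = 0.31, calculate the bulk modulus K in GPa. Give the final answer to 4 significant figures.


K = E / (3*(1-2*nu))
K = 339 / (3*(1-2*0.31))
K = 297.4 GPa


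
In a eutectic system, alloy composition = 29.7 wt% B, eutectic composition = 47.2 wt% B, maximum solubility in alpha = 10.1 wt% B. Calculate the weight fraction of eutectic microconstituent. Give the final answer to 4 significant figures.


f_primary = (C_e - C0) / (C_e - C_alpha_max)
f_primary = (47.2 - 29.7) / (47.2 - 10.1)
f_primary = 0.471698
f_eutectic = 1 - 0.471698 = 0.5283


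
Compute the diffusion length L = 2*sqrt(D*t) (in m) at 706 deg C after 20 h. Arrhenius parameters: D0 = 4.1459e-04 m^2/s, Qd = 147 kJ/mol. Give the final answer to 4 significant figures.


Step 1: D = D0 * exp(-Qd/(R*T))
T = 979.15 K
D = 4.1459e-04 * exp(-147e3 / (8.314 * 979.15)) = 5.96126e-12 m^2/s
Step 2: L = 2*sqrt(D*t)
t = 20 h = 72000 s
L = 2*sqrt(5.96126e-12 * 72000) = 1.31e-03 m


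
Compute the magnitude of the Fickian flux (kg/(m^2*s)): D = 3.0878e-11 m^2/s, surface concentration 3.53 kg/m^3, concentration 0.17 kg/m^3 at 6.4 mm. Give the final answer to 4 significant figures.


J = -D * (dC/dx) = D * (C1 - C2) / dx
J = 3.0878e-11 * (3.53 - 0.17) / 6.4e-03
J = 1.621e-08 kg/(m^2*s)


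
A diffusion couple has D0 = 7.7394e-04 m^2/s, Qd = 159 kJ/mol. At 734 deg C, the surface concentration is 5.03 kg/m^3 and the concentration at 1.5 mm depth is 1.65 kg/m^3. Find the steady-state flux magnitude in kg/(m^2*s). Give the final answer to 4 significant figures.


Step 1: D = D0 * exp(-Qd/(R*T))
T = 734 + 273.15 = 1007.15 K
D = 7.7394e-04 * exp(-159e3 / (8.314 * 1007.15)) = 4.38594e-12 m^2/s
Step 2: J = D * (C1 - C2) / dx
J = 4.38594e-12 * (5.03 - 1.65) / 1.5e-03
J = 9.883e-09 kg/(m^2*s)


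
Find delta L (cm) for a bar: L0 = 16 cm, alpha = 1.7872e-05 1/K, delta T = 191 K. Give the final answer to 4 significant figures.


dL = L0 * alpha * dT
dL = 16 * 1.7872e-05 * 191
dL = 0.05462 cm


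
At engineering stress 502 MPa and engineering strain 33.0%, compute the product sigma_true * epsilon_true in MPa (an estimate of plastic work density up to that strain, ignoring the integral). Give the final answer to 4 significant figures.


sigma_true = sigma_eng * (1 + epsilon_eng)
sigma_true = 502 * (1 + 0.33) = 667.66 MPa
epsilon_true = ln(1 + epsilon_eng)
epsilon_true = ln(1 + 0.33) = 0.285179
sigma_true * epsilon_true = 667.66 * 0.285179 = 190.4 MPa


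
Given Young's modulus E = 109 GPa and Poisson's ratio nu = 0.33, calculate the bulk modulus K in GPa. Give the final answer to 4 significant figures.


K = E / (3*(1-2*nu))
K = 109 / (3*(1-2*0.33))
K = 106.9 GPa


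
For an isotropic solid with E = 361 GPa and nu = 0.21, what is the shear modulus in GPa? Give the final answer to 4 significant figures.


G = E / (2*(1+nu))
G = 361 / (2*(1+0.21))
G = 149.2 GPa


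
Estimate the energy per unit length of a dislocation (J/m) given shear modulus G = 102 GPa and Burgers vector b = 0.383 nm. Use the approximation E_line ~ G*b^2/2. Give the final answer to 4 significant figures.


E = G*b^2/2
b = 0.383 nm = 3.83e-10 m
G = 102 GPa = 1.02e+11 Pa
E = 0.5 * 1.02e+11 * (3.83e-10)^2
E = 7.481e-09 J/m


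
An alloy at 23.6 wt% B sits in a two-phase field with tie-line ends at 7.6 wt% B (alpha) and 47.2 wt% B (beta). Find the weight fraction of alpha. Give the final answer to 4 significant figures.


f_alpha = (C_beta - C0) / (C_beta - C_alpha)
f_alpha = (47.2 - 23.6) / (47.2 - 7.6)
f_alpha = 0.596


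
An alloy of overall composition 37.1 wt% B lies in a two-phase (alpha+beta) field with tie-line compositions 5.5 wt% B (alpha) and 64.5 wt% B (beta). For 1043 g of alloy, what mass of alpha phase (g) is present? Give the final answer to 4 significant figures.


f_alpha = (C_beta - C0) / (C_beta - C_alpha)
f_alpha = (64.5 - 37.1) / (64.5 - 5.5) = 0.464407
m_alpha = f_alpha * m_total = 0.464407 * 1043 = 484.4 g


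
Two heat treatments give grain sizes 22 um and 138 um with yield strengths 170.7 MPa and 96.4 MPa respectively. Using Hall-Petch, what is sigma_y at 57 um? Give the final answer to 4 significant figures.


sigma_y = sigma0 + k / sqrt(d)
1/sqrt(d1) = 1/sqrt(2.2e-05) = 213.201;  1/sqrt(d2) = 85.1257
k = (sigma1 - sigma2) / (1/sqrt(d1) - 1/sqrt(d2)) = (170.7 - 96.4) / (213.201 - 85.1257) = 0.580129 MPa*m^0.5
sigma0 = sigma1 - k/sqrt(d1) = 170.7 - 0.580129*213.201 = 47.0162 MPa
sigma_y(d3) = 47.0162 + 0.580129 / sqrt(5.7e-05) = 123.9 MPa


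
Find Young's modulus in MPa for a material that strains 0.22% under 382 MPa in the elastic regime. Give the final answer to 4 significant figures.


E = sigma / epsilon
epsilon = 0.22% = 2.2e-03
E = 382 / 2.2e-03
E = 173600 MPa


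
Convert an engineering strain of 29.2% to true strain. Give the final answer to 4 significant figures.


epsilon_true = ln(1 + epsilon_eng)
epsilon_true = ln(1 + 0.292)
epsilon_true = 0.2562


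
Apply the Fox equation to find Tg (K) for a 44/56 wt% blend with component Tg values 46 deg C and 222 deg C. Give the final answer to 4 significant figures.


1/Tg = w1/Tg1 + w2/Tg2 (in Kelvin)
Tg1 = 319.15 K, Tg2 = 495.15 K
1/Tg = 0.44/319.15 + 0.56/495.15
Tg = 398.5 K


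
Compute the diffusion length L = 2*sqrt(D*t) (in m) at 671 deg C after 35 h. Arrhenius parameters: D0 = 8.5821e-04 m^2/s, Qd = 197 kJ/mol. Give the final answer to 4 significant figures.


Step 1: D = D0 * exp(-Qd/(R*T))
T = 944.15 K
D = 8.5821e-04 * exp(-197e3 / (8.314 * 944.15)) = 1.08211e-14 m^2/s
Step 2: L = 2*sqrt(D*t)
t = 35 h = 126000 s
L = 2*sqrt(1.08211e-14 * 126000) = 7.385e-05 m


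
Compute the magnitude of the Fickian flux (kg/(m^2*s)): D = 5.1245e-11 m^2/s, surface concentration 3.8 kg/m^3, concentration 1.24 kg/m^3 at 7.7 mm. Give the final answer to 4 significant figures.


J = -D * (dC/dx) = D * (C1 - C2) / dx
J = 5.1245e-11 * (3.8 - 1.24) / 7.7e-03
J = 1.704e-08 kg/(m^2*s)


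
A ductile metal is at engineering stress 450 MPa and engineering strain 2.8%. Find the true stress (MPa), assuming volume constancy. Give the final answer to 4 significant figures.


sigma_true = sigma_eng * (1 + epsilon_eng)
sigma_true = 450 * (1 + 0.028)
sigma_true = 462.6 MPa


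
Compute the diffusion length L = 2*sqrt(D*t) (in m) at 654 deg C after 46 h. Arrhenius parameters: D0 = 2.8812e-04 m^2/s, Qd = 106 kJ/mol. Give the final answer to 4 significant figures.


Step 1: D = D0 * exp(-Qd/(R*T))
T = 927.15 K
D = 2.8812e-04 * exp(-106e3 / (8.314 * 927.15)) = 3.07207e-10 m^2/s
Step 2: L = 2*sqrt(D*t)
t = 46 h = 165600 s
L = 2*sqrt(3.07207e-10 * 165600) = 0.01427 m


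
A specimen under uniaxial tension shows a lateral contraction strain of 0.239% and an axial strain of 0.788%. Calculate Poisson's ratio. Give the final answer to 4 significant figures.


nu = -epsilon_lat / epsilon_axial
Lateral strain is contraction (negative), so using magnitudes:
nu = 0.239 / 0.788
nu = 0.3033
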